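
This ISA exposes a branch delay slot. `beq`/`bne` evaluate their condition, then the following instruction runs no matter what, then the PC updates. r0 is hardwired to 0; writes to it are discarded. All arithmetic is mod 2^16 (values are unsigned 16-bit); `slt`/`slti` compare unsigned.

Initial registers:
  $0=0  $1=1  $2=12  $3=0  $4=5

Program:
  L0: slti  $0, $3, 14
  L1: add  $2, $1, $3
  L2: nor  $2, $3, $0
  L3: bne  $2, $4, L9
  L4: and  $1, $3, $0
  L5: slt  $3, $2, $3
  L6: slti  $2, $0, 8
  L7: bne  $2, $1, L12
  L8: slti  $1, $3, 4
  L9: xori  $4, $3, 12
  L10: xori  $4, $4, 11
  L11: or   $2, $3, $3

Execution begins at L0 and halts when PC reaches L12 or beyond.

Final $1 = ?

0

PC=0  slti  $0, $3, 14       | $0=0 $1=1 $2=12 $3=0 $4=5
PC=1  add  $2, $1, $3        | $0=0 $1=1 $2=1 $3=0 $4=5
PC=2  nor  $2, $3, $0        | $0=0 $1=1 $2=65535 $3=0 $4=5
PC=3  bne  $2, $4, L9        | $0=0 $1=1 $2=65535 $3=0 $4=5  [TAKEN]
PC=4  and  $1, $3, $0        | $0=0 $1=0 $2=65535 $3=0 $4=5
PC=9  xori  $4, $3, 12       | $0=0 $1=0 $2=65535 $3=0 $4=12
PC=10 xori  $4, $4, 11       | $0=0 $1=0 $2=65535 $3=0 $4=7
PC=11 or   $2, $3, $3        | $0=0 $1=0 $2=0 $3=0 $4=7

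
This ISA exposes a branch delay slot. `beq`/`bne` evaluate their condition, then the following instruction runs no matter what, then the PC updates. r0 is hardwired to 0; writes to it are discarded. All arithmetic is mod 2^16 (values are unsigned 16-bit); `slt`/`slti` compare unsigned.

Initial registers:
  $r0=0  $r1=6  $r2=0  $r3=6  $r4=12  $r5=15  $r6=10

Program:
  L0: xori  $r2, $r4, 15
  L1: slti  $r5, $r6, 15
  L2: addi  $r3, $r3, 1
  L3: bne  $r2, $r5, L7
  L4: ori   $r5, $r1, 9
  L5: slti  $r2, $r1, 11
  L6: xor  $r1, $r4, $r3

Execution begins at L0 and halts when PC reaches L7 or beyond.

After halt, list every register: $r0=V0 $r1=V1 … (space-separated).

$r0=0 $r1=6 $r2=3 $r3=7 $r4=12 $r5=15 $r6=10

#0 xori  $r2, $r4, 15 ; 0/6/3/6/12/15/10
#1 slti  $r5, $r6, 15 ; 0/6/3/6/12/1/10
#2 addi  $r3, $r3, 1 ; 0/6/3/7/12/1/10
#3 bne  $r2, $r5, L7 ; 0/6/3/7/12/1/10 ; →target
#4 ori   $r5, $r1, 9 ; 0/6/3/7/12/15/10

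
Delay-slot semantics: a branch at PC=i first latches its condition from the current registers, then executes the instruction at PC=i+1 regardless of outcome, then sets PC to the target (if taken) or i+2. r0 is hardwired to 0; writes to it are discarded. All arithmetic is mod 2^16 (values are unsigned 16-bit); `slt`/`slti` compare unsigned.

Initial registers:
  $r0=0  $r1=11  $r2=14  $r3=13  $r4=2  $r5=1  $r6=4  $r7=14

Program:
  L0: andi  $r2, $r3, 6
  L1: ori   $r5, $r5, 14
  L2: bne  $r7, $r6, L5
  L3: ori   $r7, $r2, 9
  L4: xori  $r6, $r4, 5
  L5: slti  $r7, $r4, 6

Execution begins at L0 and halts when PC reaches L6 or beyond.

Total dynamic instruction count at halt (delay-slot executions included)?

5

PC=0  andi  $r2, $r3, 6      | $r0=0 $r1=11 $r2=4 $r3=13 $r4=2 $r5=1 $r6=4 $r7=14
PC=1  ori   $r5, $r5, 14     | $r0=0 $r1=11 $r2=4 $r3=13 $r4=2 $r5=15 $r6=4 $r7=14
PC=2  bne  $r7, $r6, L5      | $r0=0 $r1=11 $r2=4 $r3=13 $r4=2 $r5=15 $r6=4 $r7=14  [TAKEN]
PC=3  ori   $r7, $r2, 9      | $r0=0 $r1=11 $r2=4 $r3=13 $r4=2 $r5=15 $r6=4 $r7=13
PC=5  slti  $r7, $r4, 6      | $r0=0 $r1=11 $r2=4 $r3=13 $r4=2 $r5=15 $r6=4 $r7=1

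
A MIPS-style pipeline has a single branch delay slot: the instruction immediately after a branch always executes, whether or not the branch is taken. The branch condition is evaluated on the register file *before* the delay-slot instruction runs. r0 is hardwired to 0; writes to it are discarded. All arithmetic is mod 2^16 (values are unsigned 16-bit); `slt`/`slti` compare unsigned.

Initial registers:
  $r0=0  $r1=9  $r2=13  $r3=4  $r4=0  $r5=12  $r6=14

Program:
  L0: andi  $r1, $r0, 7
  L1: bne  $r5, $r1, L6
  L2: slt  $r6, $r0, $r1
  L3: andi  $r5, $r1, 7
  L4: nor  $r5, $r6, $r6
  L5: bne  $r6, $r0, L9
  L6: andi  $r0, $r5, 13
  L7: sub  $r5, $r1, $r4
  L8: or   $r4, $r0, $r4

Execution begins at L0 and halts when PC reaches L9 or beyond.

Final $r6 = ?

  step pc=0: andi  $r1, $r0, 7  regs=(0,0,13,4,0,12,14)
  step pc=1: bne  $r5, $r1, L6  cond=T  regs=(0,0,13,4,0,12,14)
  step pc=2: slt  $r6, $r0, $r1  regs=(0,0,13,4,0,12,0)
  step pc=6: andi  $r0, $r5, 13  regs=(0,0,13,4,0,12,0)
  step pc=7: sub  $r5, $r1, $r4  regs=(0,0,13,4,0,0,0)
  step pc=8: or   $r4, $r0, $r4  regs=(0,0,13,4,0,0,0)

0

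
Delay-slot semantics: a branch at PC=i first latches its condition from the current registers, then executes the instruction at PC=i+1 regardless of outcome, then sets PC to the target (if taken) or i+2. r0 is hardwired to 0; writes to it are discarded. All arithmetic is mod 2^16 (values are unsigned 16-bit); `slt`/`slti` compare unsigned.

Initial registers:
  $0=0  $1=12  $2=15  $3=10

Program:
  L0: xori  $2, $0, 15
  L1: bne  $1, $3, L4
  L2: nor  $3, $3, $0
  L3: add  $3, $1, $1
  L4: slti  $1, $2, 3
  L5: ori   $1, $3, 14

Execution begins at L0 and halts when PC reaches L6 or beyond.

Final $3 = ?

65525

[0] xori  $2, $0, 15  →  {$0:0, $1:12, $2:15, $3:10}
[1] bne  $1, $3, L4  →  {$0:0, $1:12, $2:15, $3:10}  ⟨branch taken⟩
[2] nor  $3, $3, $0  →  {$0:0, $1:12, $2:15, $3:65525}
[4] slti  $1, $2, 3  →  {$0:0, $1:0, $2:15, $3:65525}
[5] ori   $1, $3, 14  →  {$0:0, $1:65535, $2:15, $3:65525}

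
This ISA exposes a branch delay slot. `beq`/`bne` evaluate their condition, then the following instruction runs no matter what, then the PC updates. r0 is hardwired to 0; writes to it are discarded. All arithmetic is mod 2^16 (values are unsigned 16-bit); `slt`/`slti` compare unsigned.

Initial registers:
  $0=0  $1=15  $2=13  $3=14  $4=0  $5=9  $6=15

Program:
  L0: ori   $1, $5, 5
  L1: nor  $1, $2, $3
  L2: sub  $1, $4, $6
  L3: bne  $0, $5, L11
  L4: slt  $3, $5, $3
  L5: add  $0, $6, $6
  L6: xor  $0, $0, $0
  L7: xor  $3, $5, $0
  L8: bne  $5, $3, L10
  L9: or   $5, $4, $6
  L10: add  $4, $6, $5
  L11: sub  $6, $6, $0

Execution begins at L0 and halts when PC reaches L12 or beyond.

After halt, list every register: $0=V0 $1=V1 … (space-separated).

$0=0 $1=65521 $2=13 $3=1 $4=0 $5=9 $6=15

[0] ori   $1, $5, 5  →  {$0:0, $1:13, $2:13, $3:14, $4:0, $5:9, $6:15}
[1] nor  $1, $2, $3  →  {$0:0, $1:65520, $2:13, $3:14, $4:0, $5:9, $6:15}
[2] sub  $1, $4, $6  →  {$0:0, $1:65521, $2:13, $3:14, $4:0, $5:9, $6:15}
[3] bne  $0, $5, L11  →  {$0:0, $1:65521, $2:13, $3:14, $4:0, $5:9, $6:15}  ⟨branch taken⟩
[4] slt  $3, $5, $3  →  {$0:0, $1:65521, $2:13, $3:1, $4:0, $5:9, $6:15}
[11] sub  $6, $6, $0  →  {$0:0, $1:65521, $2:13, $3:1, $4:0, $5:9, $6:15}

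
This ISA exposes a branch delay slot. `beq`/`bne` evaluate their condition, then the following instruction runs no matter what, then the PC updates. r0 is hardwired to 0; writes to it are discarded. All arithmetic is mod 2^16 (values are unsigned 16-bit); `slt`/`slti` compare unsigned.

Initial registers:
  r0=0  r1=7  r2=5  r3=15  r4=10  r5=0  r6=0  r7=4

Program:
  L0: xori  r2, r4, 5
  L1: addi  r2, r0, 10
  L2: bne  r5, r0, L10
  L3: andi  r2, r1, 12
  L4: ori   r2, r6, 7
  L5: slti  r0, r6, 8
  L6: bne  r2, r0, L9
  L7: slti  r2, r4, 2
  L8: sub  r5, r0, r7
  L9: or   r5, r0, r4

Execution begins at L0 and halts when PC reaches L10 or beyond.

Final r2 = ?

0

#0 xori  r2, r4, 5 ; 0/7/15/15/10/0/0/4
#1 addi  r2, r0, 10 ; 0/7/10/15/10/0/0/4
#2 bne  r5, r0, L10 ; 0/7/10/15/10/0/0/4 ; →fallthru
#3 andi  r2, r1, 12 ; 0/7/4/15/10/0/0/4
#4 ori   r2, r6, 7 ; 0/7/7/15/10/0/0/4
#5 slti  r0, r6, 8 ; 0/7/7/15/10/0/0/4
#6 bne  r2, r0, L9 ; 0/7/7/15/10/0/0/4 ; →target
#7 slti  r2, r4, 2 ; 0/7/0/15/10/0/0/4
#9 or   r5, r0, r4 ; 0/7/0/15/10/10/0/4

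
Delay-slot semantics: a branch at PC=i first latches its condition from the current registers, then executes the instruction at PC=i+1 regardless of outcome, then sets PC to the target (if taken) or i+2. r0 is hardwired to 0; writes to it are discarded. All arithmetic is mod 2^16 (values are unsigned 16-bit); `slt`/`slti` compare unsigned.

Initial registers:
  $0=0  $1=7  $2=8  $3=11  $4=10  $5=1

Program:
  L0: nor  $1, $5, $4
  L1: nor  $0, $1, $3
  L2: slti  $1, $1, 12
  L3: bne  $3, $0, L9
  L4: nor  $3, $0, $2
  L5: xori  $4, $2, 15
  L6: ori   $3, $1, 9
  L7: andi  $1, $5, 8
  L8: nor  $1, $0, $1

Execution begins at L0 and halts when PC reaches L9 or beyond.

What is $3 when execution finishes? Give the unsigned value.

#0 nor  $1, $5, $4 ; 0/65524/8/11/10/1
#1 nor  $0, $1, $3 ; 0/65524/8/11/10/1
#2 slti  $1, $1, 12 ; 0/0/8/11/10/1
#3 bne  $3, $0, L9 ; 0/0/8/11/10/1 ; →target
#4 nor  $3, $0, $2 ; 0/0/8/65527/10/1

65527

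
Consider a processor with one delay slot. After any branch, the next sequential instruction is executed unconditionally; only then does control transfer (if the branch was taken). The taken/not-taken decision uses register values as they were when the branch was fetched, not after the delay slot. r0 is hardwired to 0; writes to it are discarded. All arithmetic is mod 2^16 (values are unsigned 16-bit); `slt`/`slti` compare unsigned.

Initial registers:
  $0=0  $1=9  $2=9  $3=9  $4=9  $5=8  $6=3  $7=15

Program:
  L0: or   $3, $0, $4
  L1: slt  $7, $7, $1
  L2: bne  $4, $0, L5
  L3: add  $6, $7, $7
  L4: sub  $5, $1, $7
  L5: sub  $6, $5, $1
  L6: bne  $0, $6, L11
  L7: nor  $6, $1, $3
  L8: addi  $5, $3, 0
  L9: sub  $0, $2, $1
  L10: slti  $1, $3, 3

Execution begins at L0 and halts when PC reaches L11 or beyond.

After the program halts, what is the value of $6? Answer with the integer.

65526

PC=0  or   $3, $0, $4        | $0=0 $1=9 $2=9 $3=9 $4=9 $5=8 $6=3 $7=15
PC=1  slt  $7, $7, $1        | $0=0 $1=9 $2=9 $3=9 $4=9 $5=8 $6=3 $7=0
PC=2  bne  $4, $0, L5        | $0=0 $1=9 $2=9 $3=9 $4=9 $5=8 $6=3 $7=0  [TAKEN]
PC=3  add  $6, $7, $7        | $0=0 $1=9 $2=9 $3=9 $4=9 $5=8 $6=0 $7=0
PC=5  sub  $6, $5, $1        | $0=0 $1=9 $2=9 $3=9 $4=9 $5=8 $6=65535 $7=0
PC=6  bne  $0, $6, L11       | $0=0 $1=9 $2=9 $3=9 $4=9 $5=8 $6=65535 $7=0  [TAKEN]
PC=7  nor  $6, $1, $3        | $0=0 $1=9 $2=9 $3=9 $4=9 $5=8 $6=65526 $7=0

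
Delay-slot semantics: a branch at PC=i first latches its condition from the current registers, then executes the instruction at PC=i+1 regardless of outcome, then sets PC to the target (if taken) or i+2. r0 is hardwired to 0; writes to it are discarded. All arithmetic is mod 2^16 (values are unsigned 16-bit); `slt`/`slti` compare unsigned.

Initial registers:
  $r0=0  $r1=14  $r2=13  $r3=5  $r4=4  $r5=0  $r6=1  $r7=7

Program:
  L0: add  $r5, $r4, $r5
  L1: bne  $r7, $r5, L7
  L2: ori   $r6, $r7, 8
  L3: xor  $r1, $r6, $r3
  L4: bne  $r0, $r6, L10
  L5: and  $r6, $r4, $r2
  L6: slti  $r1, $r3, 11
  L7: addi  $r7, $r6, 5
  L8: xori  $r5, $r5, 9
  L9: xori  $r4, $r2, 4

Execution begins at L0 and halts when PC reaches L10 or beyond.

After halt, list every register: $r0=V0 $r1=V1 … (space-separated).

$r0=0 $r1=14 $r2=13 $r3=5 $r4=9 $r5=13 $r6=15 $r7=20

#0 add  $r5, $r4, $r5 ; 0/14/13/5/4/4/1/7
#1 bne  $r7, $r5, L7 ; 0/14/13/5/4/4/1/7 ; →target
#2 ori   $r6, $r7, 8 ; 0/14/13/5/4/4/15/7
#7 addi  $r7, $r6, 5 ; 0/14/13/5/4/4/15/20
#8 xori  $r5, $r5, 9 ; 0/14/13/5/4/13/15/20
#9 xori  $r4, $r2, 4 ; 0/14/13/5/9/13/15/20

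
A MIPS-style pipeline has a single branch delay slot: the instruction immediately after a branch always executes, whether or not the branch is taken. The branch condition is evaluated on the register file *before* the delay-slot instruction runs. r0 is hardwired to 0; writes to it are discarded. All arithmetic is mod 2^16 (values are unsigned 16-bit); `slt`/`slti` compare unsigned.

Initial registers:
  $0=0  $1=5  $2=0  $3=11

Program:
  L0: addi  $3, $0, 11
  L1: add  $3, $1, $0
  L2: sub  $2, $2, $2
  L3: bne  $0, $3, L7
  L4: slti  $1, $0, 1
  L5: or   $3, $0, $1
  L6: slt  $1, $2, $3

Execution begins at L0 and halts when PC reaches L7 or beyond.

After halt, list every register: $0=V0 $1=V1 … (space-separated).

#0 addi  $3, $0, 11 ; 0/5/0/11
#1 add  $3, $1, $0 ; 0/5/0/5
#2 sub  $2, $2, $2 ; 0/5/0/5
#3 bne  $0, $3, L7 ; 0/5/0/5 ; →target
#4 slti  $1, $0, 1 ; 0/1/0/5

$0=0 $1=1 $2=0 $3=5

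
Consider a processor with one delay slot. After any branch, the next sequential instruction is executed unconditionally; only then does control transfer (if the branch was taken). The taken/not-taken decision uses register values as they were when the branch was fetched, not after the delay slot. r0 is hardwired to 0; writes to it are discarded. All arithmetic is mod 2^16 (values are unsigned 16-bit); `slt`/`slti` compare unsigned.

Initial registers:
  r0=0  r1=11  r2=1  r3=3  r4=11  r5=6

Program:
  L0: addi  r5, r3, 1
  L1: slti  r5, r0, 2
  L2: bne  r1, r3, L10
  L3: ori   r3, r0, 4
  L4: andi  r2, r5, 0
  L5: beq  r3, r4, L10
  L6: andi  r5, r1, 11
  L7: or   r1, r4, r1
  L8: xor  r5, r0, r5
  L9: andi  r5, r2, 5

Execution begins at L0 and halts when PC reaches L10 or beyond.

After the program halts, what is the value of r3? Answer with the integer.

4

#0 addi  r5, r3, 1 ; 0/11/1/3/11/4
#1 slti  r5, r0, 2 ; 0/11/1/3/11/1
#2 bne  r1, r3, L10 ; 0/11/1/3/11/1 ; →target
#3 ori   r3, r0, 4 ; 0/11/1/4/11/1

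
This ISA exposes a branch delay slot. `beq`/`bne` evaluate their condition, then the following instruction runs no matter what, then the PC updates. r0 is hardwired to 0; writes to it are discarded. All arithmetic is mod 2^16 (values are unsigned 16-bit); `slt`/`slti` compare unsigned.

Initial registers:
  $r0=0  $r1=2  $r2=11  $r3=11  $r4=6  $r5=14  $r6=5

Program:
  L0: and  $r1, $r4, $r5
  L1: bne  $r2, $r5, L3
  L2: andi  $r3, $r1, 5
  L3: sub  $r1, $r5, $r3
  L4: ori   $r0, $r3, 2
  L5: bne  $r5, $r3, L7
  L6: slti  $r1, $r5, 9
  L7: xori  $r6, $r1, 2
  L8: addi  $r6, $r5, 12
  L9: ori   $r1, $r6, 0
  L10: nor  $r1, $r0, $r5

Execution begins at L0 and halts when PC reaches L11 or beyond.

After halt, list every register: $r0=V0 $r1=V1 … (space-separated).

  step pc=0: and  $r1, $r4, $r5  regs=(0,6,11,11,6,14,5)
  step pc=1: bne  $r2, $r5, L3  cond=T  regs=(0,6,11,11,6,14,5)
  step pc=2: andi  $r3, $r1, 5  regs=(0,6,11,4,6,14,5)
  step pc=3: sub  $r1, $r5, $r3  regs=(0,10,11,4,6,14,5)
  step pc=4: ori   $r0, $r3, 2  regs=(0,10,11,4,6,14,5)
  step pc=5: bne  $r5, $r3, L7  cond=T  regs=(0,10,11,4,6,14,5)
  step pc=6: slti  $r1, $r5, 9  regs=(0,0,11,4,6,14,5)
  step pc=7: xori  $r6, $r1, 2  regs=(0,0,11,4,6,14,2)
  step pc=8: addi  $r6, $r5, 12  regs=(0,0,11,4,6,14,26)
  step pc=9: ori   $r1, $r6, 0  regs=(0,26,11,4,6,14,26)
  step pc=10: nor  $r1, $r0, $r5  regs=(0,65521,11,4,6,14,26)

$r0=0 $r1=65521 $r2=11 $r3=4 $r4=6 $r5=14 $r6=26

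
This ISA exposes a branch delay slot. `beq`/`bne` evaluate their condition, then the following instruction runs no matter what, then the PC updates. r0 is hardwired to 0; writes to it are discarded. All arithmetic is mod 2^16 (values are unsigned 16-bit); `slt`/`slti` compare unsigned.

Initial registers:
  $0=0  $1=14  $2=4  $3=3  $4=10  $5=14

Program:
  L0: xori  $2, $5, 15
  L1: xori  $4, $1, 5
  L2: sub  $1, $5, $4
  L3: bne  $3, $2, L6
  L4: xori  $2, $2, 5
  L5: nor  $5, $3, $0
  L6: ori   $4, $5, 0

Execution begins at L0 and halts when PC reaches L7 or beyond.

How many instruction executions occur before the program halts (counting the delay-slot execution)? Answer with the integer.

[0] xori  $2, $5, 15  →  {$0:0, $1:14, $2:1, $3:3, $4:10, $5:14}
[1] xori  $4, $1, 5  →  {$0:0, $1:14, $2:1, $3:3, $4:11, $5:14}
[2] sub  $1, $5, $4  →  {$0:0, $1:3, $2:1, $3:3, $4:11, $5:14}
[3] bne  $3, $2, L6  →  {$0:0, $1:3, $2:1, $3:3, $4:11, $5:14}  ⟨branch taken⟩
[4] xori  $2, $2, 5  →  {$0:0, $1:3, $2:4, $3:3, $4:11, $5:14}
[6] ori   $4, $5, 0  →  {$0:0, $1:3, $2:4, $3:3, $4:14, $5:14}

6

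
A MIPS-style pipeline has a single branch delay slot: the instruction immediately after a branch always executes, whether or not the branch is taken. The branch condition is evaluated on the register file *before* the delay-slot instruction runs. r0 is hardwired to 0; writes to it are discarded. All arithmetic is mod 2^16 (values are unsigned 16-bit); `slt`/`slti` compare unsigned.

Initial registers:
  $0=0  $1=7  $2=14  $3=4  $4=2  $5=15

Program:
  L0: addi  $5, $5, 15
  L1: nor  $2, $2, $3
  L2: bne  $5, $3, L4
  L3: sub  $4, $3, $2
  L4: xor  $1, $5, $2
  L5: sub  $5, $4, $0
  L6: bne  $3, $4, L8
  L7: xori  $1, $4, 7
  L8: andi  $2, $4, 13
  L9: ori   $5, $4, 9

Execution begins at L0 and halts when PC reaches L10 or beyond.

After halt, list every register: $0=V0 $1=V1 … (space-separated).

$0=0 $1=20 $2=1 $3=4 $4=19 $5=27

[0] addi  $5, $5, 15  →  {$0:0, $1:7, $2:14, $3:4, $4:2, $5:30}
[1] nor  $2, $2, $3  →  {$0:0, $1:7, $2:65521, $3:4, $4:2, $5:30}
[2] bne  $5, $3, L4  →  {$0:0, $1:7, $2:65521, $3:4, $4:2, $5:30}  ⟨branch taken⟩
[3] sub  $4, $3, $2  →  {$0:0, $1:7, $2:65521, $3:4, $4:19, $5:30}
[4] xor  $1, $5, $2  →  {$0:0, $1:65519, $2:65521, $3:4, $4:19, $5:30}
[5] sub  $5, $4, $0  →  {$0:0, $1:65519, $2:65521, $3:4, $4:19, $5:19}
[6] bne  $3, $4, L8  →  {$0:0, $1:65519, $2:65521, $3:4, $4:19, $5:19}  ⟨branch taken⟩
[7] xori  $1, $4, 7  →  {$0:0, $1:20, $2:65521, $3:4, $4:19, $5:19}
[8] andi  $2, $4, 13  →  {$0:0, $1:20, $2:1, $3:4, $4:19, $5:19}
[9] ori   $5, $4, 9  →  {$0:0, $1:20, $2:1, $3:4, $4:19, $5:27}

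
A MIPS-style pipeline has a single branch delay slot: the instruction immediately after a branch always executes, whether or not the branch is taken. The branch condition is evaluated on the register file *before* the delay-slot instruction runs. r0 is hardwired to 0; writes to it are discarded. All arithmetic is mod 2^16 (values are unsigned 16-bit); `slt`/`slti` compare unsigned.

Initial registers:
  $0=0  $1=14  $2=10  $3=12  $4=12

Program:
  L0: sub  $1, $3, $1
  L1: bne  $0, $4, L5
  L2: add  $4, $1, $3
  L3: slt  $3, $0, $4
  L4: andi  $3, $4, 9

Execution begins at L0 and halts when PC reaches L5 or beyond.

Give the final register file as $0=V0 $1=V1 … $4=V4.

$0=0 $1=65534 $2=10 $3=12 $4=10

PC=0  sub  $1, $3, $1        | $0=0 $1=65534 $2=10 $3=12 $4=12
PC=1  bne  $0, $4, L5        | $0=0 $1=65534 $2=10 $3=12 $4=12  [TAKEN]
PC=2  add  $4, $1, $3        | $0=0 $1=65534 $2=10 $3=12 $4=10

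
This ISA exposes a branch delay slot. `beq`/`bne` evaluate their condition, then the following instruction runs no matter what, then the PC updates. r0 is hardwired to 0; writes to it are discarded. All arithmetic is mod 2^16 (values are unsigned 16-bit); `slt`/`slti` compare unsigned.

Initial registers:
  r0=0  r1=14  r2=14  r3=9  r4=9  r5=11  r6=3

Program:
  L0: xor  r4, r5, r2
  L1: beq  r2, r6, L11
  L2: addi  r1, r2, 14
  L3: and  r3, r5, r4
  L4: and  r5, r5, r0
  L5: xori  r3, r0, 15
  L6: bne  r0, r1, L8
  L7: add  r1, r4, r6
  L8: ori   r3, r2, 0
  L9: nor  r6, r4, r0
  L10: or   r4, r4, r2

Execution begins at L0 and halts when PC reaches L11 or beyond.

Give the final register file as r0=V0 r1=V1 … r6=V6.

[0] xor  r4, r5, r2  →  {r0:0, r1:14, r2:14, r3:9, r4:5, r5:11, r6:3}
[1] beq  r2, r6, L11  →  {r0:0, r1:14, r2:14, r3:9, r4:5, r5:11, r6:3}  ⟨branch fallthrough⟩
[2] addi  r1, r2, 14  →  {r0:0, r1:28, r2:14, r3:9, r4:5, r5:11, r6:3}
[3] and  r3, r5, r4  →  {r0:0, r1:28, r2:14, r3:1, r4:5, r5:11, r6:3}
[4] and  r5, r5, r0  →  {r0:0, r1:28, r2:14, r3:1, r4:5, r5:0, r6:3}
[5] xori  r3, r0, 15  →  {r0:0, r1:28, r2:14, r3:15, r4:5, r5:0, r6:3}
[6] bne  r0, r1, L8  →  {r0:0, r1:28, r2:14, r3:15, r4:5, r5:0, r6:3}  ⟨branch taken⟩
[7] add  r1, r4, r6  →  {r0:0, r1:8, r2:14, r3:15, r4:5, r5:0, r6:3}
[8] ori   r3, r2, 0  →  {r0:0, r1:8, r2:14, r3:14, r4:5, r5:0, r6:3}
[9] nor  r6, r4, r0  →  {r0:0, r1:8, r2:14, r3:14, r4:5, r5:0, r6:65530}
[10] or   r4, r4, r2  →  {r0:0, r1:8, r2:14, r3:14, r4:15, r5:0, r6:65530}

r0=0 r1=8 r2=14 r3=14 r4=15 r5=0 r6=65530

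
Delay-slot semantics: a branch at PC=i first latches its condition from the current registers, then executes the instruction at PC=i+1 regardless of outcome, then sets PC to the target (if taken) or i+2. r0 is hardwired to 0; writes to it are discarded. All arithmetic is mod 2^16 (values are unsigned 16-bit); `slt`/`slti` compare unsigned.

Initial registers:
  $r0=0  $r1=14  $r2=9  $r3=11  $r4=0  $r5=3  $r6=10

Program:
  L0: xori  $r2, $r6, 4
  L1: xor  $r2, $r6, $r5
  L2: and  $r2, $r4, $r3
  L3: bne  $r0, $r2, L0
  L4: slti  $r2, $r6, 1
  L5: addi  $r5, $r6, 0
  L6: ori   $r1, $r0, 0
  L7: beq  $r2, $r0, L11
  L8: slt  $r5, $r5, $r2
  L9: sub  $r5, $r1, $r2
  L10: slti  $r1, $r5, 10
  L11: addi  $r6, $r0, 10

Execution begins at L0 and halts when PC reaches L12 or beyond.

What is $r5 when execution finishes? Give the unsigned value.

0

PC=0  xori  $r2, $r6, 4      | $r0=0 $r1=14 $r2=14 $r3=11 $r4=0 $r5=3 $r6=10
PC=1  xor  $r2, $r6, $r5     | $r0=0 $r1=14 $r2=9 $r3=11 $r4=0 $r5=3 $r6=10
PC=2  and  $r2, $r4, $r3     | $r0=0 $r1=14 $r2=0 $r3=11 $r4=0 $r5=3 $r6=10
PC=3  bne  $r0, $r2, L0      | $r0=0 $r1=14 $r2=0 $r3=11 $r4=0 $r5=3 $r6=10  [not taken]
PC=4  slti  $r2, $r6, 1      | $r0=0 $r1=14 $r2=0 $r3=11 $r4=0 $r5=3 $r6=10
PC=5  addi  $r5, $r6, 0      | $r0=0 $r1=14 $r2=0 $r3=11 $r4=0 $r5=10 $r6=10
PC=6  ori   $r1, $r0, 0      | $r0=0 $r1=0 $r2=0 $r3=11 $r4=0 $r5=10 $r6=10
PC=7  beq  $r2, $r0, L11     | $r0=0 $r1=0 $r2=0 $r3=11 $r4=0 $r5=10 $r6=10  [TAKEN]
PC=8  slt  $r5, $r5, $r2     | $r0=0 $r1=0 $r2=0 $r3=11 $r4=0 $r5=0 $r6=10
PC=11 addi  $r6, $r0, 10     | $r0=0 $r1=0 $r2=0 $r3=11 $r4=0 $r5=0 $r6=10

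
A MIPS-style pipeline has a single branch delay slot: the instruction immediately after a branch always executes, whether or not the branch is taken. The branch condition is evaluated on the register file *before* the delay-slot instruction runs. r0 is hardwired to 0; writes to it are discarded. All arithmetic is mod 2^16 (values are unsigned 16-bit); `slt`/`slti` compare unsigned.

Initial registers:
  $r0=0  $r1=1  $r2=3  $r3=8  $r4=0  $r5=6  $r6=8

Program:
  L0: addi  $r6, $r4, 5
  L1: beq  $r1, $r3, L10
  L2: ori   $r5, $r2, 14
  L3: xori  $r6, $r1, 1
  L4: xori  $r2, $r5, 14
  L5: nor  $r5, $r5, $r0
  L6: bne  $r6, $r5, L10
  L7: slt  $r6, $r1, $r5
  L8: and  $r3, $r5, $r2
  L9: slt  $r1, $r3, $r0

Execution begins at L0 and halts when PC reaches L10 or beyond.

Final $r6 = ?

#0 addi  $r6, $r4, 5 ; 0/1/3/8/0/6/5
#1 beq  $r1, $r3, L10 ; 0/1/3/8/0/6/5 ; →fallthru
#2 ori   $r5, $r2, 14 ; 0/1/3/8/0/15/5
#3 xori  $r6, $r1, 1 ; 0/1/3/8/0/15/0
#4 xori  $r2, $r5, 14 ; 0/1/1/8/0/15/0
#5 nor  $r5, $r5, $r0 ; 0/1/1/8/0/65520/0
#6 bne  $r6, $r5, L10 ; 0/1/1/8/0/65520/0 ; →target
#7 slt  $r6, $r1, $r5 ; 0/1/1/8/0/65520/1

1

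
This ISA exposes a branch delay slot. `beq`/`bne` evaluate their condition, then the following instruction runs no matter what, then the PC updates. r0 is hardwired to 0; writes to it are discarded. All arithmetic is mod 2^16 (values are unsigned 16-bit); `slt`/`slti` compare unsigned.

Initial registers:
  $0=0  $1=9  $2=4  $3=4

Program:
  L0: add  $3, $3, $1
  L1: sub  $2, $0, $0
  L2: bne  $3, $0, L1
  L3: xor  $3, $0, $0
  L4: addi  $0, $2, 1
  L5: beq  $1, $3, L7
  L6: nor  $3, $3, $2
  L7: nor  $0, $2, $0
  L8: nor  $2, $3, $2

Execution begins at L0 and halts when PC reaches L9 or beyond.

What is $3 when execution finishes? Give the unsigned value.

65535

PC=0  add  $3, $3, $1        | $0=0 $1=9 $2=4 $3=13
PC=1  sub  $2, $0, $0        | $0=0 $1=9 $2=0 $3=13
PC=2  bne  $3, $0, L1        | $0=0 $1=9 $2=0 $3=13  [TAKEN]
PC=3  xor  $3, $0, $0        | $0=0 $1=9 $2=0 $3=0
PC=1  sub  $2, $0, $0        | $0=0 $1=9 $2=0 $3=0
PC=2  bne  $3, $0, L1        | $0=0 $1=9 $2=0 $3=0  [not taken]
PC=3  xor  $3, $0, $0        | $0=0 $1=9 $2=0 $3=0
PC=4  addi  $0, $2, 1        | $0=0 $1=9 $2=0 $3=0
PC=5  beq  $1, $3, L7        | $0=0 $1=9 $2=0 $3=0  [not taken]
PC=6  nor  $3, $3, $2        | $0=0 $1=9 $2=0 $3=65535
PC=7  nor  $0, $2, $0        | $0=0 $1=9 $2=0 $3=65535
PC=8  nor  $2, $3, $2        | $0=0 $1=9 $2=0 $3=65535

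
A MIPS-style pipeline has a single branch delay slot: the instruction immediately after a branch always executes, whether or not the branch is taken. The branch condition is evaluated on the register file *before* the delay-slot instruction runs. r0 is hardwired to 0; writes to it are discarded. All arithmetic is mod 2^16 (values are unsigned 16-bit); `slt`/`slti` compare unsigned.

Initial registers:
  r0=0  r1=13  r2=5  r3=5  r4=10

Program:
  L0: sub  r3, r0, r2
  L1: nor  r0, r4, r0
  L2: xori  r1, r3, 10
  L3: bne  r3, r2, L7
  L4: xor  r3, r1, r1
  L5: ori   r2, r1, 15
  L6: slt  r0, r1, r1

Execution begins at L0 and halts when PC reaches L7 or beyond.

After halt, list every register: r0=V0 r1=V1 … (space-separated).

  step pc=0: sub  r3, r0, r2  regs=(0,13,5,65531,10)
  step pc=1: nor  r0, r4, r0  regs=(0,13,5,65531,10)
  step pc=2: xori  r1, r3, 10  regs=(0,65521,5,65531,10)
  step pc=3: bne  r3, r2, L7  cond=T  regs=(0,65521,5,65531,10)
  step pc=4: xor  r3, r1, r1  regs=(0,65521,5,0,10)

r0=0 r1=65521 r2=5 r3=0 r4=10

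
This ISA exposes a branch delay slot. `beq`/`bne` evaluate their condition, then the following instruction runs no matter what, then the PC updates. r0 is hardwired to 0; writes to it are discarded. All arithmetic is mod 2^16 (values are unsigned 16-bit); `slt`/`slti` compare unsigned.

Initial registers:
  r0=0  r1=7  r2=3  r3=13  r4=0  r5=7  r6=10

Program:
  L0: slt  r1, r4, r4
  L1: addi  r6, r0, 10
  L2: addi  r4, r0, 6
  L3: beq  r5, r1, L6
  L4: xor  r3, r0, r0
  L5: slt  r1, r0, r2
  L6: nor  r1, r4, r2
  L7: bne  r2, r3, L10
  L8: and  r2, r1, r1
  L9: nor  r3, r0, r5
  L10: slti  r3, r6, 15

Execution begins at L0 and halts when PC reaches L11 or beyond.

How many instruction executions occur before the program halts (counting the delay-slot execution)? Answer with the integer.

[0] slt  r1, r4, r4  →  {r0:0, r1:0, r2:3, r3:13, r4:0, r5:7, r6:10}
[1] addi  r6, r0, 10  →  {r0:0, r1:0, r2:3, r3:13, r4:0, r5:7, r6:10}
[2] addi  r4, r0, 6  →  {r0:0, r1:0, r2:3, r3:13, r4:6, r5:7, r6:10}
[3] beq  r5, r1, L6  →  {r0:0, r1:0, r2:3, r3:13, r4:6, r5:7, r6:10}  ⟨branch fallthrough⟩
[4] xor  r3, r0, r0  →  {r0:0, r1:0, r2:3, r3:0, r4:6, r5:7, r6:10}
[5] slt  r1, r0, r2  →  {r0:0, r1:1, r2:3, r3:0, r4:6, r5:7, r6:10}
[6] nor  r1, r4, r2  →  {r0:0, r1:65528, r2:3, r3:0, r4:6, r5:7, r6:10}
[7] bne  r2, r3, L10  →  {r0:0, r1:65528, r2:3, r3:0, r4:6, r5:7, r6:10}  ⟨branch taken⟩
[8] and  r2, r1, r1  →  {r0:0, r1:65528, r2:65528, r3:0, r4:6, r5:7, r6:10}
[10] slti  r3, r6, 15  →  {r0:0, r1:65528, r2:65528, r3:1, r4:6, r5:7, r6:10}

10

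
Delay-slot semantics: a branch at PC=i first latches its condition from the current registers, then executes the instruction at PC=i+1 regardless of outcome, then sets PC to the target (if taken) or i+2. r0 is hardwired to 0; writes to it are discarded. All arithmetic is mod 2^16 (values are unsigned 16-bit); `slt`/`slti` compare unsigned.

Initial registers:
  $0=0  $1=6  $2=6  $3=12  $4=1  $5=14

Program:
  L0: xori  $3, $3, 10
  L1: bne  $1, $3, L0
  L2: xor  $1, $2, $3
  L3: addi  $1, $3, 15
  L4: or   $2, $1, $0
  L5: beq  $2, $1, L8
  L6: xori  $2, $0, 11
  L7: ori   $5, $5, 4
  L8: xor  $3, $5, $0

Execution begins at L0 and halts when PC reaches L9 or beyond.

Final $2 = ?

PC=0  xori  $3, $3, 10       | $0=0 $1=6 $2=6 $3=6 $4=1 $5=14
PC=1  bne  $1, $3, L0        | $0=0 $1=6 $2=6 $3=6 $4=1 $5=14  [not taken]
PC=2  xor  $1, $2, $3        | $0=0 $1=0 $2=6 $3=6 $4=1 $5=14
PC=3  addi  $1, $3, 15       | $0=0 $1=21 $2=6 $3=6 $4=1 $5=14
PC=4  or   $2, $1, $0        | $0=0 $1=21 $2=21 $3=6 $4=1 $5=14
PC=5  beq  $2, $1, L8        | $0=0 $1=21 $2=21 $3=6 $4=1 $5=14  [TAKEN]
PC=6  xori  $2, $0, 11       | $0=0 $1=21 $2=11 $3=6 $4=1 $5=14
PC=8  xor  $3, $5, $0        | $0=0 $1=21 $2=11 $3=14 $4=1 $5=14

11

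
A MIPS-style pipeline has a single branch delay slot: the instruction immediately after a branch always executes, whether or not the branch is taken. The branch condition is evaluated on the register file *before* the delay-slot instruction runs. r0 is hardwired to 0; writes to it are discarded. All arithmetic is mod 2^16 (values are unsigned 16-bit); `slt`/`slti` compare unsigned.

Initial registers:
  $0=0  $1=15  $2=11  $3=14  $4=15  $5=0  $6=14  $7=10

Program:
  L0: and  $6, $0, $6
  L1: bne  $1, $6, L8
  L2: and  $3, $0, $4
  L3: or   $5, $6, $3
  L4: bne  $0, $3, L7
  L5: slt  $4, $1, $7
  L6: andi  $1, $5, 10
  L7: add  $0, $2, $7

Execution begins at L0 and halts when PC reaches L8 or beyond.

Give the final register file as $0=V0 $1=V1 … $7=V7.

#0 and  $6, $0, $6 ; 0/15/11/14/15/0/0/10
#1 bne  $1, $6, L8 ; 0/15/11/14/15/0/0/10 ; →target
#2 and  $3, $0, $4 ; 0/15/11/0/15/0/0/10

$0=0 $1=15 $2=11 $3=0 $4=15 $5=0 $6=0 $7=10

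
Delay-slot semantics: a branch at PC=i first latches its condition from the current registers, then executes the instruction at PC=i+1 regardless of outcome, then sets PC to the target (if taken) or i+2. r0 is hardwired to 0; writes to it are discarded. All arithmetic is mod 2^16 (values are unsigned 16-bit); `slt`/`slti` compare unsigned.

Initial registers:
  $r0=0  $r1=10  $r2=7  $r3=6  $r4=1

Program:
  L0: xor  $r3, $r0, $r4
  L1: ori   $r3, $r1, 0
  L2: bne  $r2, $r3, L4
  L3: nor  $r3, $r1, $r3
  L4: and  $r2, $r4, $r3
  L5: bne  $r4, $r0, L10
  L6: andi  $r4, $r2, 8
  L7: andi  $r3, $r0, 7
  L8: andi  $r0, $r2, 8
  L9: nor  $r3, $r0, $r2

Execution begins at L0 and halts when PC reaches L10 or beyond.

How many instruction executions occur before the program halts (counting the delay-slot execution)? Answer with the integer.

#0 xor  $r3, $r0, $r4 ; 0/10/7/1/1
#1 ori   $r3, $r1, 0 ; 0/10/7/10/1
#2 bne  $r2, $r3, L4 ; 0/10/7/10/1 ; →target
#3 nor  $r3, $r1, $r3 ; 0/10/7/65525/1
#4 and  $r2, $r4, $r3 ; 0/10/1/65525/1
#5 bne  $r4, $r0, L10 ; 0/10/1/65525/1 ; →target
#6 andi  $r4, $r2, 8 ; 0/10/1/65525/0

7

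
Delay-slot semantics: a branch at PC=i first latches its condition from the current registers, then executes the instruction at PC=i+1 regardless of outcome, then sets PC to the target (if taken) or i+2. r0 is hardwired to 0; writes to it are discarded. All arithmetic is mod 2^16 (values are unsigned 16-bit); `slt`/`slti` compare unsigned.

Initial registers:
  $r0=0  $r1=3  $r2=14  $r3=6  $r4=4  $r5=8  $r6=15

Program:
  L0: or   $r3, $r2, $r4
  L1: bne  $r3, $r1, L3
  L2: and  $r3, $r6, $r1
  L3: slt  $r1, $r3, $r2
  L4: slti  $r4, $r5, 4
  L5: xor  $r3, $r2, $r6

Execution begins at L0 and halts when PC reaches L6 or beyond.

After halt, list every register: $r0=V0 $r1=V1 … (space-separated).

$r0=0 $r1=1 $r2=14 $r3=1 $r4=0 $r5=8 $r6=15

PC=0  or   $r3, $r2, $r4     | $r0=0 $r1=3 $r2=14 $r3=14 $r4=4 $r5=8 $r6=15
PC=1  bne  $r3, $r1, L3      | $r0=0 $r1=3 $r2=14 $r3=14 $r4=4 $r5=8 $r6=15  [TAKEN]
PC=2  and  $r3, $r6, $r1     | $r0=0 $r1=3 $r2=14 $r3=3 $r4=4 $r5=8 $r6=15
PC=3  slt  $r1, $r3, $r2     | $r0=0 $r1=1 $r2=14 $r3=3 $r4=4 $r5=8 $r6=15
PC=4  slti  $r4, $r5, 4      | $r0=0 $r1=1 $r2=14 $r3=3 $r4=0 $r5=8 $r6=15
PC=5  xor  $r3, $r2, $r6     | $r0=0 $r1=1 $r2=14 $r3=1 $r4=0 $r5=8 $r6=15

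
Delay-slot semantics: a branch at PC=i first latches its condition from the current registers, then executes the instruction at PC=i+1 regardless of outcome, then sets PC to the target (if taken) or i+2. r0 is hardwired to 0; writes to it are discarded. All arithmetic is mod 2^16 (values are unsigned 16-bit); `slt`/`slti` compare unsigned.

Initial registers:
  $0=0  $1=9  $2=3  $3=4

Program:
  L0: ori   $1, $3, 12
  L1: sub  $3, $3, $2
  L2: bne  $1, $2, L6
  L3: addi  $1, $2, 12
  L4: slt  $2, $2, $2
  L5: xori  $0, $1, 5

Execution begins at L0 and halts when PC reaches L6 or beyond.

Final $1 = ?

15

[0] ori   $1, $3, 12  →  {$0:0, $1:12, $2:3, $3:4}
[1] sub  $3, $3, $2  →  {$0:0, $1:12, $2:3, $3:1}
[2] bne  $1, $2, L6  →  {$0:0, $1:12, $2:3, $3:1}  ⟨branch taken⟩
[3] addi  $1, $2, 12  →  {$0:0, $1:15, $2:3, $3:1}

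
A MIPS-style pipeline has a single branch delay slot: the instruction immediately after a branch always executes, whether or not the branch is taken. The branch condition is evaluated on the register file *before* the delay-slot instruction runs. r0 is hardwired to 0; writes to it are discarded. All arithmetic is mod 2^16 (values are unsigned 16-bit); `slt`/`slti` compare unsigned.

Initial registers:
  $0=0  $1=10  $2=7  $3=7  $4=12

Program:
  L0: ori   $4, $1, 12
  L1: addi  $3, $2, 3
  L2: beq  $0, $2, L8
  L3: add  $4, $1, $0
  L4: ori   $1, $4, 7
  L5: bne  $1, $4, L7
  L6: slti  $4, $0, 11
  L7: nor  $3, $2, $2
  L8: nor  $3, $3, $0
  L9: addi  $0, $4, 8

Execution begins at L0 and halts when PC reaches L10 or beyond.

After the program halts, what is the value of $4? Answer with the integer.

1

  step pc=0: ori   $4, $1, 12  regs=(0,10,7,7,14)
  step pc=1: addi  $3, $2, 3  regs=(0,10,7,10,14)
  step pc=2: beq  $0, $2, L8  cond=F  regs=(0,10,7,10,14)
  step pc=3: add  $4, $1, $0  regs=(0,10,7,10,10)
  step pc=4: ori   $1, $4, 7  regs=(0,15,7,10,10)
  step pc=5: bne  $1, $4, L7  cond=T  regs=(0,15,7,10,10)
  step pc=6: slti  $4, $0, 11  regs=(0,15,7,10,1)
  step pc=7: nor  $3, $2, $2  regs=(0,15,7,65528,1)
  step pc=8: nor  $3, $3, $0  regs=(0,15,7,7,1)
  step pc=9: addi  $0, $4, 8  regs=(0,15,7,7,1)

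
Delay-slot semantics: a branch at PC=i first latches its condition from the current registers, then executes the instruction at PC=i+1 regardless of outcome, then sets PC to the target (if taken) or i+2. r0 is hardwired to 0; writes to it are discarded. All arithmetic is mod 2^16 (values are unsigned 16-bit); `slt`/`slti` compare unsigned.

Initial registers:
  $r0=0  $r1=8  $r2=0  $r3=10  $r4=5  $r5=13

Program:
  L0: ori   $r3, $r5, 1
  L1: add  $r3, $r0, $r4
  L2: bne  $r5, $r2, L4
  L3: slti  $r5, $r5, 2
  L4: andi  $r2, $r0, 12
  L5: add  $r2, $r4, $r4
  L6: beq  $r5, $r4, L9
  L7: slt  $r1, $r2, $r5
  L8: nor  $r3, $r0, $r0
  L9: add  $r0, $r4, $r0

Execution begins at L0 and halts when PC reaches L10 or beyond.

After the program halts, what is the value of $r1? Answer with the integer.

[0] ori   $r3, $r5, 1  →  {$r0:0, $r1:8, $r2:0, $r3:13, $r4:5, $r5:13}
[1] add  $r3, $r0, $r4  →  {$r0:0, $r1:8, $r2:0, $r3:5, $r4:5, $r5:13}
[2] bne  $r5, $r2, L4  →  {$r0:0, $r1:8, $r2:0, $r3:5, $r4:5, $r5:13}  ⟨branch taken⟩
[3] slti  $r5, $r5, 2  →  {$r0:0, $r1:8, $r2:0, $r3:5, $r4:5, $r5:0}
[4] andi  $r2, $r0, 12  →  {$r0:0, $r1:8, $r2:0, $r3:5, $r4:5, $r5:0}
[5] add  $r2, $r4, $r4  →  {$r0:0, $r1:8, $r2:10, $r3:5, $r4:5, $r5:0}
[6] beq  $r5, $r4, L9  →  {$r0:0, $r1:8, $r2:10, $r3:5, $r4:5, $r5:0}  ⟨branch fallthrough⟩
[7] slt  $r1, $r2, $r5  →  {$r0:0, $r1:0, $r2:10, $r3:5, $r4:5, $r5:0}
[8] nor  $r3, $r0, $r0  →  {$r0:0, $r1:0, $r2:10, $r3:65535, $r4:5, $r5:0}
[9] add  $r0, $r4, $r0  →  {$r0:0, $r1:0, $r2:10, $r3:65535, $r4:5, $r5:0}

0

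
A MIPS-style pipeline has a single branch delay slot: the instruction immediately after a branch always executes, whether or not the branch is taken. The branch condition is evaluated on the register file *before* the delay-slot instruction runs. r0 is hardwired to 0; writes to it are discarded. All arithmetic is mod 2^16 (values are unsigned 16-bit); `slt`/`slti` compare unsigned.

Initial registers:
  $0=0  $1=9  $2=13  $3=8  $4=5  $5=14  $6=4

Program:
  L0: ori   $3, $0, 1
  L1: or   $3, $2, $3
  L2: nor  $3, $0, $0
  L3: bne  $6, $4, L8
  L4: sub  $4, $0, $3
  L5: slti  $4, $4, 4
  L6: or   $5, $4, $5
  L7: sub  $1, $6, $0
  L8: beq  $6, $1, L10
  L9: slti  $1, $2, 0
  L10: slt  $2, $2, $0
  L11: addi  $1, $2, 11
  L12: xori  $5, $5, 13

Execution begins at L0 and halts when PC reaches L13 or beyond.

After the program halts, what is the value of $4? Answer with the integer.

1

PC=0  ori   $3, $0, 1        | $0=0 $1=9 $2=13 $3=1 $4=5 $5=14 $6=4
PC=1  or   $3, $2, $3        | $0=0 $1=9 $2=13 $3=13 $4=5 $5=14 $6=4
PC=2  nor  $3, $0, $0        | $0=0 $1=9 $2=13 $3=65535 $4=5 $5=14 $6=4
PC=3  bne  $6, $4, L8        | $0=0 $1=9 $2=13 $3=65535 $4=5 $5=14 $6=4  [TAKEN]
PC=4  sub  $4, $0, $3        | $0=0 $1=9 $2=13 $3=65535 $4=1 $5=14 $6=4
PC=8  beq  $6, $1, L10       | $0=0 $1=9 $2=13 $3=65535 $4=1 $5=14 $6=4  [not taken]
PC=9  slti  $1, $2, 0        | $0=0 $1=0 $2=13 $3=65535 $4=1 $5=14 $6=4
PC=10 slt  $2, $2, $0        | $0=0 $1=0 $2=0 $3=65535 $4=1 $5=14 $6=4
PC=11 addi  $1, $2, 11       | $0=0 $1=11 $2=0 $3=65535 $4=1 $5=14 $6=4
PC=12 xori  $5, $5, 13       | $0=0 $1=11 $2=0 $3=65535 $4=1 $5=3 $6=4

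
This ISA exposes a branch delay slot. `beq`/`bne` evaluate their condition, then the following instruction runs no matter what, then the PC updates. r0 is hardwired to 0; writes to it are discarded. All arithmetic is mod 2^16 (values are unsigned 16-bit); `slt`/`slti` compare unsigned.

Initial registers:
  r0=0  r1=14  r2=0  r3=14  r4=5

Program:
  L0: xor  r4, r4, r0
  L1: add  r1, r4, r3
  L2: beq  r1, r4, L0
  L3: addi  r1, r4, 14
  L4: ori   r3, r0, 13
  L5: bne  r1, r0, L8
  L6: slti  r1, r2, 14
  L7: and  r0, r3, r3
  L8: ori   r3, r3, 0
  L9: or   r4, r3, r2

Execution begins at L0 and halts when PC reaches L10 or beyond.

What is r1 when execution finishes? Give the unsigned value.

1

[0] xor  r4, r4, r0  →  {r0:0, r1:14, r2:0, r3:14, r4:5}
[1] add  r1, r4, r3  →  {r0:0, r1:19, r2:0, r3:14, r4:5}
[2] beq  r1, r4, L0  →  {r0:0, r1:19, r2:0, r3:14, r4:5}  ⟨branch fallthrough⟩
[3] addi  r1, r4, 14  →  {r0:0, r1:19, r2:0, r3:14, r4:5}
[4] ori   r3, r0, 13  →  {r0:0, r1:19, r2:0, r3:13, r4:5}
[5] bne  r1, r0, L8  →  {r0:0, r1:19, r2:0, r3:13, r4:5}  ⟨branch taken⟩
[6] slti  r1, r2, 14  →  {r0:0, r1:1, r2:0, r3:13, r4:5}
[8] ori   r3, r3, 0  →  {r0:0, r1:1, r2:0, r3:13, r4:5}
[9] or   r4, r3, r2  →  {r0:0, r1:1, r2:0, r3:13, r4:13}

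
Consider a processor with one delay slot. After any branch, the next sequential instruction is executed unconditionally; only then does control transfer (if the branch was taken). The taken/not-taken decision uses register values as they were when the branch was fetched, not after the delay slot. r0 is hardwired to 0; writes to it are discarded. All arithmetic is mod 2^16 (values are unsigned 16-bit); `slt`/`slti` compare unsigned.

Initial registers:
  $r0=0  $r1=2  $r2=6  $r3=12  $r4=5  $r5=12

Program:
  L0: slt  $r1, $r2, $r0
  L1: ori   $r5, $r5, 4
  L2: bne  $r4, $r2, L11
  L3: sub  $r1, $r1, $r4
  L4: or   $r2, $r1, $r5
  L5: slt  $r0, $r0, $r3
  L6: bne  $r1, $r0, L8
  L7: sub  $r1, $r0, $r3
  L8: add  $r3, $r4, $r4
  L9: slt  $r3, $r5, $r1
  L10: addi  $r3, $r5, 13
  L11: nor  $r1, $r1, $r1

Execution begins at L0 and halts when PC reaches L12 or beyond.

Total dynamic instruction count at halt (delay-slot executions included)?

5

  step pc=0: slt  $r1, $r2, $r0  regs=(0,0,6,12,5,12)
  step pc=1: ori   $r5, $r5, 4  regs=(0,0,6,12,5,12)
  step pc=2: bne  $r4, $r2, L11  cond=T  regs=(0,0,6,12,5,12)
  step pc=3: sub  $r1, $r1, $r4  regs=(0,65531,6,12,5,12)
  step pc=11: nor  $r1, $r1, $r1  regs=(0,4,6,12,5,12)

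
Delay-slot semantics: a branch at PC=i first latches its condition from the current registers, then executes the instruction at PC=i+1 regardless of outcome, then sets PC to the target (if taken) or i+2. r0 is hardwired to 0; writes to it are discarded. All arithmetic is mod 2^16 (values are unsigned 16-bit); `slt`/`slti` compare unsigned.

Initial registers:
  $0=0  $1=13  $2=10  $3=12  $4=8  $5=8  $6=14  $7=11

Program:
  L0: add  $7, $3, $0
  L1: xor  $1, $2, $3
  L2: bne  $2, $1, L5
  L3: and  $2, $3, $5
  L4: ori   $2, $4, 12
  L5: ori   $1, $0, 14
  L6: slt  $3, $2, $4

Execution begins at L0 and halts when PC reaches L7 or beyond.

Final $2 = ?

#0 add  $7, $3, $0 ; 0/13/10/12/8/8/14/12
#1 xor  $1, $2, $3 ; 0/6/10/12/8/8/14/12
#2 bne  $2, $1, L5 ; 0/6/10/12/8/8/14/12 ; →target
#3 and  $2, $3, $5 ; 0/6/8/12/8/8/14/12
#5 ori   $1, $0, 14 ; 0/14/8/12/8/8/14/12
#6 slt  $3, $2, $4 ; 0/14/8/0/8/8/14/12

8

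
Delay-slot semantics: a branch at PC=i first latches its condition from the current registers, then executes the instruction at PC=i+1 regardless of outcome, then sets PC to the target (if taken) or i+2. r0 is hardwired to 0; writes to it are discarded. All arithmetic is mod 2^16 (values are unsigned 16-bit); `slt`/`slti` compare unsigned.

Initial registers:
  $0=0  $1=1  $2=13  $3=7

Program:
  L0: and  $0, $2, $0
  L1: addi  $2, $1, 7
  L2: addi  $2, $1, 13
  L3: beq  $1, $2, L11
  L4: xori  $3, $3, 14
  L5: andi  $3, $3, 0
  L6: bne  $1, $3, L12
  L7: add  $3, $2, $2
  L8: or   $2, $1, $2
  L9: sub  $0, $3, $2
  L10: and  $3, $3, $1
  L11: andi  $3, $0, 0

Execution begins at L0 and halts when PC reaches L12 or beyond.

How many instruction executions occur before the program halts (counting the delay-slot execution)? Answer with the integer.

#0 and  $0, $2, $0 ; 0/1/13/7
#1 addi  $2, $1, 7 ; 0/1/8/7
#2 addi  $2, $1, 13 ; 0/1/14/7
#3 beq  $1, $2, L11 ; 0/1/14/7 ; →fallthru
#4 xori  $3, $3, 14 ; 0/1/14/9
#5 andi  $3, $3, 0 ; 0/1/14/0
#6 bne  $1, $3, L12 ; 0/1/14/0 ; →target
#7 add  $3, $2, $2 ; 0/1/14/28

8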